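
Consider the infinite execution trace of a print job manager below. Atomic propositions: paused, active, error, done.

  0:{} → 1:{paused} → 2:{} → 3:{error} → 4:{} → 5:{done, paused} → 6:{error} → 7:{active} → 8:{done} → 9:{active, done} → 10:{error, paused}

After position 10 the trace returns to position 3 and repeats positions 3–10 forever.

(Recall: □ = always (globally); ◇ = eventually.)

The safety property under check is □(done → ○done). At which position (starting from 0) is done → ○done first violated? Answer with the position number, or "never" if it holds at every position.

5

Check done → ○done at each position in order: 0 ✓, 1 ✓, 2 ✓, 3 ✓, 4 ✓.
At position 5 the labels are {done, paused} and the next position 6 has {error}, so done → ○done is false there. This is the first violation.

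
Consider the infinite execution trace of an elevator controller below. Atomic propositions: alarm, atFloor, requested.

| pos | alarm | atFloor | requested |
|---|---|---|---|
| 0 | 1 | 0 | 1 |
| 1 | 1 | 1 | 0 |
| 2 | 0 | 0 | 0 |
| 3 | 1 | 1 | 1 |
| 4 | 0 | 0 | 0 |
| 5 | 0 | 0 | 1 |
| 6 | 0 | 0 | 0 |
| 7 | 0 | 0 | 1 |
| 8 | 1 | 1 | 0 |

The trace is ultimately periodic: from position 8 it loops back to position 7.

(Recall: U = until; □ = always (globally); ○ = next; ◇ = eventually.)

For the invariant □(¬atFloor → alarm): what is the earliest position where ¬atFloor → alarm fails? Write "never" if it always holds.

2

Check ¬atFloor → alarm at each position in order: 0 ✓, 1 ✓.
At position 2 the labels are {}, so ¬atFloor → alarm is false there. This is the first violation.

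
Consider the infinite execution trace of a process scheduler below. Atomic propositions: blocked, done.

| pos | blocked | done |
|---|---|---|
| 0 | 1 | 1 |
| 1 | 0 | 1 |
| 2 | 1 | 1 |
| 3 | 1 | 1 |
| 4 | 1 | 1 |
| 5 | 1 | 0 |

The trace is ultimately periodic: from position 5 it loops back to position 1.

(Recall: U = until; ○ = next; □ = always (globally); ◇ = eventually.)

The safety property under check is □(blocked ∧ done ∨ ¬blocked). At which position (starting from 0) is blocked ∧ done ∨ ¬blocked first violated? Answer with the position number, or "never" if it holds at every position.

Check blocked ∧ done ∨ ¬blocked at each position in order: 0 ✓, 1 ✓, 2 ✓, 3 ✓, 4 ✓.
At position 5 the labels are {blocked}, so blocked ∧ done ∨ ¬blocked is false there. This is the first violation.

5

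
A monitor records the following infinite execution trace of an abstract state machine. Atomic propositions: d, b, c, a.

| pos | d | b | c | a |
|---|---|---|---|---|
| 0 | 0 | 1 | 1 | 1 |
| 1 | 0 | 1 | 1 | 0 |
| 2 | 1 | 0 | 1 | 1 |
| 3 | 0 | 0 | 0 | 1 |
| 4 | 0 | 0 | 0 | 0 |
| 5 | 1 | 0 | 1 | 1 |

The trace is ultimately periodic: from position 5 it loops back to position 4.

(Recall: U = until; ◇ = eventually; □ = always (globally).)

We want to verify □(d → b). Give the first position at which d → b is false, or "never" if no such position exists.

2

Check d → b at each position in order: 0 ✓, 1 ✓.
At position 2 the labels are {a, c, d}, so d → b is false there. This is the first violation.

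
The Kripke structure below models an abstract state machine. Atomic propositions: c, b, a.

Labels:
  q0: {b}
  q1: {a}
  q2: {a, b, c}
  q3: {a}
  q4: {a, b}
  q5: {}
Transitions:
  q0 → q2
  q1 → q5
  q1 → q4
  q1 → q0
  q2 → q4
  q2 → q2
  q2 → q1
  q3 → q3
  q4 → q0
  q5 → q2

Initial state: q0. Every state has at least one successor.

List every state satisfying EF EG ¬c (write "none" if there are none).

{q3}

States satisfying EG ¬c: {q3}.
States satisfying EF EG ¬c: {q3}.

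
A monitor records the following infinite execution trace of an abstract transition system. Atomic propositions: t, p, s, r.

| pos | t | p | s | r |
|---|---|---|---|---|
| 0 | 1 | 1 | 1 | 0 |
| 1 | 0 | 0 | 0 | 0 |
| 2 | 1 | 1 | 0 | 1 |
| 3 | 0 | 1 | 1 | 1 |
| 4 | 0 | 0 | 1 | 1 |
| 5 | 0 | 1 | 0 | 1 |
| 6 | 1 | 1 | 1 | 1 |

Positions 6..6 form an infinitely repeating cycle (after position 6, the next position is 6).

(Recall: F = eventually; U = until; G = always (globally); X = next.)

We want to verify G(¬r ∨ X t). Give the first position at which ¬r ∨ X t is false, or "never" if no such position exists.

Check ¬r ∨ X t at each position in order: 0 ✓, 1 ✓.
At position 2 the labels are {p, r, t} and the next position 3 has {p, r, s}, so ¬r ∨ X t is false there. This is the first violation.

2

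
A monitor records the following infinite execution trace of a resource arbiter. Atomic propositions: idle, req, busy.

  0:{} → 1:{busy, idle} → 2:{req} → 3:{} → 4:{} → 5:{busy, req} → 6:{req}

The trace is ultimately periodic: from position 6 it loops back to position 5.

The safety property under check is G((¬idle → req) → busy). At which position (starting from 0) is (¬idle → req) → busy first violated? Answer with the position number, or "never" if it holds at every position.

2

Check (¬idle → req) → busy at each position in order: 0 ✓, 1 ✓.
At position 2 the labels are {req}, so (¬idle → req) → busy is false there. This is the first violation.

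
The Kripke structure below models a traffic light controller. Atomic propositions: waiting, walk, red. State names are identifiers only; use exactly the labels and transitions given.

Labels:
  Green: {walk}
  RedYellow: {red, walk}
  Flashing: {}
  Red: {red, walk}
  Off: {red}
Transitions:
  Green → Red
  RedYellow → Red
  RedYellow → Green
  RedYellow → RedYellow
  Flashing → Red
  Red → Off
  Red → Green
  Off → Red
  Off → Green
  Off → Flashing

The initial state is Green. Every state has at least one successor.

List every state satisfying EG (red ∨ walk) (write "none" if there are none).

States satisfying red ∨ walk: {Green, RedYellow, Red, Off}.
States satisfying EG (red ∨ walk): {Green, RedYellow, Red, Off}.

{Green, RedYellow, Red, Off}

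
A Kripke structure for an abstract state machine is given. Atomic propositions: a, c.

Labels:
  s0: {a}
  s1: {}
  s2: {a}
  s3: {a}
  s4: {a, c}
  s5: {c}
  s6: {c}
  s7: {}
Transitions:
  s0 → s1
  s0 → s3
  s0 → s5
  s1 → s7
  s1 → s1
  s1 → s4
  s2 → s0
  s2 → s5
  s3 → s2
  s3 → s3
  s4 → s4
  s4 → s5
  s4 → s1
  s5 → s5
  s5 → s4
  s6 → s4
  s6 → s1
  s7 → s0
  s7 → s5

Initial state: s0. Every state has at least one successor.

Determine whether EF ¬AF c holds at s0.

Yes

States satisfying ¬AF c: {s0, s1, s2, s3, s7}.
States satisfying EF ¬AF c: {s0, s1, s2, s3, s4, s5, s6, s7}.
Some path from s0 reaches a state where ¬AF c holds.
s0 ∈ Sat(EF ¬AF c).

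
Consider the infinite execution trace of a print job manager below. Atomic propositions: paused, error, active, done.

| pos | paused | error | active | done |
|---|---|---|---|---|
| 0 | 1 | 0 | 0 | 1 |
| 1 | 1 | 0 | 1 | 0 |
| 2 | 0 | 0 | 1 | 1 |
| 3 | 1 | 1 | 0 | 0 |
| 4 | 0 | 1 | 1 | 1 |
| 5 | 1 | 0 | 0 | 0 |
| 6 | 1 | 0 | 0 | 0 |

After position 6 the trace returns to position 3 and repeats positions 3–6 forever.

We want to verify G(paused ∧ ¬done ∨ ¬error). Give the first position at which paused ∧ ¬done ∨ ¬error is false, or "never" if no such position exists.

4

Check paused ∧ ¬done ∨ ¬error at each position in order: 0 ✓, 1 ✓, 2 ✓, 3 ✓.
At position 4 the labels are {active, done, error}, so paused ∧ ¬done ∨ ¬error is false there. This is the first violation.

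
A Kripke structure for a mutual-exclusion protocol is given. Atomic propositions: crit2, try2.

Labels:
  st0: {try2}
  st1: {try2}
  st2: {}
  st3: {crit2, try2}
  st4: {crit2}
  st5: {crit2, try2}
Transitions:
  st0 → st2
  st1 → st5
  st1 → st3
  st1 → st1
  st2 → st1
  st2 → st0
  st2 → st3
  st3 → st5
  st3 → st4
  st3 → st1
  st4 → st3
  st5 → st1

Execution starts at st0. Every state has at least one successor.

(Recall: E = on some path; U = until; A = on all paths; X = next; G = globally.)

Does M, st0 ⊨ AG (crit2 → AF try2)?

Yes

States satisfying crit2 → AF try2: {st0, st1, st2, st3, st4, st5}.
States satisfying AG (crit2 → AF try2): {st0, st1, st2, st3, st4, st5}.
Every state reachable from st0 satisfies crit2 → AF try2.
st0 ∈ Sat(AG (crit2 → AF try2)).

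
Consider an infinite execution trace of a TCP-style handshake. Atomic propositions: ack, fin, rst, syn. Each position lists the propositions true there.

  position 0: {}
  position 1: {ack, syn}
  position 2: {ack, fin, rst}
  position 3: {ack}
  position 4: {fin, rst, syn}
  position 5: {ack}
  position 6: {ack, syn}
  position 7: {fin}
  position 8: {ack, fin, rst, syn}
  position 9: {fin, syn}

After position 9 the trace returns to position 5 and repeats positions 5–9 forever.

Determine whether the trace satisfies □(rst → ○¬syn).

Violated

rst → ○¬syn must hold at every position from 0 onward. It fails at position 8, so □(rst → ○¬syn) is false.
Positions where rst holds: 2, 4, 8.
Check ○¬syn at each: 2→ok, 4→ok, 8→fails.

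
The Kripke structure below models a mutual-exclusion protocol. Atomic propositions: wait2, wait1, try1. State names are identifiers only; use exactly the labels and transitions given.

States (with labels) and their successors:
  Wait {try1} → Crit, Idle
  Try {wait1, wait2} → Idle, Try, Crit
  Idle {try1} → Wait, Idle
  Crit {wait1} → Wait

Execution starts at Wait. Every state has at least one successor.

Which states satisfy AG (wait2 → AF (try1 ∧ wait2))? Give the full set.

{Wait, Idle, Crit}

States satisfying wait2 → AF (try1 ∧ wait2): {Wait, Idle, Crit}.
States satisfying AG (wait2 → AF (try1 ∧ wait2)): {Wait, Idle, Crit}.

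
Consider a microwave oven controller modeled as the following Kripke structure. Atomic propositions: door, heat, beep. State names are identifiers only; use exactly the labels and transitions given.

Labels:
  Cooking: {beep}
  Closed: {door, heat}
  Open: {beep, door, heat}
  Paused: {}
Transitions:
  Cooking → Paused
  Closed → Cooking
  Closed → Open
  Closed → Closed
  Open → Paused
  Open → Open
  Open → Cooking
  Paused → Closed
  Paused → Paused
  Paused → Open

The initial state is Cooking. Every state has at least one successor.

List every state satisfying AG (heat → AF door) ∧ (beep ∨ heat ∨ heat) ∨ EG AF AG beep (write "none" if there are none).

{Cooking, Closed, Open}

States satisfying heat → AF door: {Cooking, Closed, Open, Paused}.
States satisfying AG (heat → AF door): {Cooking, Closed, Open, Paused}.
States satisfying beep ∨ heat: {Cooking, Closed, Open}.
States satisfying beep ∨ heat ∨ heat: {Cooking, Closed, Open}.
States satisfying AG (heat → AF door) ∧ (beep ∨ heat ∨ heat): {Cooking, Closed, Open}.
States satisfying AF AG beep: ∅.
States satisfying EG AF AG beep: ∅.
States satisfying AG (heat → AF door) ∧ (beep ∨ heat ∨ heat) ∨ EG AF AG beep: {Cooking, Closed, Open}.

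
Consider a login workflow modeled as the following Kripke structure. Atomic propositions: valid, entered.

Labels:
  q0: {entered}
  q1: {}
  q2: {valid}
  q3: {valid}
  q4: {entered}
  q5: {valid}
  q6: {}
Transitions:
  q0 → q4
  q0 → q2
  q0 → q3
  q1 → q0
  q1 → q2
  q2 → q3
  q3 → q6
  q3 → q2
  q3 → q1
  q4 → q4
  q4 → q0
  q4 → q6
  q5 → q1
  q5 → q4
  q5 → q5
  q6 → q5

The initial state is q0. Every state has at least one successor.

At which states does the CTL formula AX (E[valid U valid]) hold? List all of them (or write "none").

States satisfying E[valid U valid]: {q2, q3, q5}.
States satisfying AX (E[valid U valid]): {q2, q6}.

{q2, q6}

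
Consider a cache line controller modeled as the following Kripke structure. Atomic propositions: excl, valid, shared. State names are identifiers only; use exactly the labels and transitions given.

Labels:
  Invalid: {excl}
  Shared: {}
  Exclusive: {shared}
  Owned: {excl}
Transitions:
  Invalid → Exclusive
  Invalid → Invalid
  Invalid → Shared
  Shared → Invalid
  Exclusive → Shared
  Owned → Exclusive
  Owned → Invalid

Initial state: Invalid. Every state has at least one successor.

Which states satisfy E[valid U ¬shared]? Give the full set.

{Invalid, Shared, Owned}

States satisfying valid: ∅.
States satisfying ¬shared: {Invalid, Shared, Owned}.
States satisfying E[valid U ¬shared]: {Invalid, Shared, Owned}.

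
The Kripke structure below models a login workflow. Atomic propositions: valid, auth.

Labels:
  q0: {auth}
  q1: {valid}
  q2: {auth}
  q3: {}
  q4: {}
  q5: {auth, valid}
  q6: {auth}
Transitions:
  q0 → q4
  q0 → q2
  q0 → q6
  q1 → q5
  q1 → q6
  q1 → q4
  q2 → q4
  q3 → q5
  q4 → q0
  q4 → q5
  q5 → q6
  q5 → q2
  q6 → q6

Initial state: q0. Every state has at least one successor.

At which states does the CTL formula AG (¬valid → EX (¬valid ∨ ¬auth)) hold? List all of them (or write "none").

{q0, q1, q2, q4, q5, q6}

States satisfying ¬valid → EX (¬valid ∨ ¬auth): {q0, q1, q2, q4, q5, q6}.
States satisfying AG (¬valid → EX (¬valid ∨ ¬auth)): {q0, q1, q2, q4, q5, q6}.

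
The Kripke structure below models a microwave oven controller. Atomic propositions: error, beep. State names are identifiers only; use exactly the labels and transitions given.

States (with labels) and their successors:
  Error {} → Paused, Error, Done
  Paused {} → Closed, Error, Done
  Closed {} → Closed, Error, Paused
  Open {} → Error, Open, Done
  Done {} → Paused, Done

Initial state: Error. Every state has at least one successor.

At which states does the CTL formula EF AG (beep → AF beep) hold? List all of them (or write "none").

{Error, Paused, Closed, Open, Done}

States satisfying AG (beep → AF beep): {Error, Paused, Closed, Open, Done}.
States satisfying EF AG (beep → AF beep): {Error, Paused, Closed, Open, Done}.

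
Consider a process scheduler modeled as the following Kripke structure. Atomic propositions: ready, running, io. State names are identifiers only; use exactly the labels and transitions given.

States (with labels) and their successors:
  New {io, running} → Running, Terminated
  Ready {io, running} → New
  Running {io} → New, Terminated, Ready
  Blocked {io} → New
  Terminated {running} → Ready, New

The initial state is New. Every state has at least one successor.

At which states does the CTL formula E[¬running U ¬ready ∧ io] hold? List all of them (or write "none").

{New, Ready, Running, Blocked}

States satisfying ¬running: {Running, Blocked}.
States satisfying ¬ready ∧ io: {New, Ready, Running, Blocked}.
States satisfying E[¬running U ¬ready ∧ io]: {New, Ready, Running, Blocked}.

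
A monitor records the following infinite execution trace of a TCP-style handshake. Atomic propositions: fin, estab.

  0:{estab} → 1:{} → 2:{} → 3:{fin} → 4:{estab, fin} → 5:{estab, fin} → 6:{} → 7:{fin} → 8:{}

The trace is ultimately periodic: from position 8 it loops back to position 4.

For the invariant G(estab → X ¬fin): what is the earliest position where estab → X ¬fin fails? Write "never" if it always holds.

Check estab → X ¬fin at each position in order: 0 ✓, 1 ✓, 2 ✓, 3 ✓.
At position 4 the labels are {estab, fin} and the next position 5 has {estab, fin}, so estab → X ¬fin is false there. This is the first violation.

4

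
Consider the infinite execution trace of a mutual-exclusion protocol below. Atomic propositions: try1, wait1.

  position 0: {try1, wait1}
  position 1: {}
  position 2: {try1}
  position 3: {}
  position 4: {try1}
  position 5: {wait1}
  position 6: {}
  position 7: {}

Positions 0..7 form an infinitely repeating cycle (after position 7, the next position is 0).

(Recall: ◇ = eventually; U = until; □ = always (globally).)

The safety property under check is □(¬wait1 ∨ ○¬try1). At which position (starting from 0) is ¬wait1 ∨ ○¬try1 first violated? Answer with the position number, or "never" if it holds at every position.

¬wait1 ∨ ○¬try1 holds at every position 0..7, and those are all the positions the trace ever visits, so the invariant □(¬wait1 ∨ ○¬try1) is never violated.

never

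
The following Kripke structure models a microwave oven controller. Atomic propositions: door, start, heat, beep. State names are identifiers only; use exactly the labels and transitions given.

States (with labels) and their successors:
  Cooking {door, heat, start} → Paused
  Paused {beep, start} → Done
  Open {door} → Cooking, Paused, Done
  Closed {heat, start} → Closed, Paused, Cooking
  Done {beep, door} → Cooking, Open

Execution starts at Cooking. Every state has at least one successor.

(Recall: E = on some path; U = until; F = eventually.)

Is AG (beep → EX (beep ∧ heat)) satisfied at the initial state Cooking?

States satisfying beep → EX (beep ∧ heat): {Cooking, Open, Closed}.
States satisfying AG (beep → EX (beep ∧ heat)): ∅.
Done is reachable from Cooking and violates beep → EX (beep ∧ heat), so AG fails at Cooking.
Cooking ∉ Sat(AG (beep → EX (beep ∧ heat))).

Does not hold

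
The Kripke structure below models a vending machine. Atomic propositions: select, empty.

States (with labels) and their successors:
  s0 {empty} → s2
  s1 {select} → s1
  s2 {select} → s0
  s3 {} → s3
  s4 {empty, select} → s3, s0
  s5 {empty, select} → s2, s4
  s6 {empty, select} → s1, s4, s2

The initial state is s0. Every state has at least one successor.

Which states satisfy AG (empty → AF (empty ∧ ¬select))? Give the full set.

States satisfying empty → AF (empty ∧ ¬select): {s0, s1, s2, s3}.
States satisfying AG (empty → AF (empty ∧ ¬select)): {s0, s1, s2, s3}.

{s0, s1, s2, s3}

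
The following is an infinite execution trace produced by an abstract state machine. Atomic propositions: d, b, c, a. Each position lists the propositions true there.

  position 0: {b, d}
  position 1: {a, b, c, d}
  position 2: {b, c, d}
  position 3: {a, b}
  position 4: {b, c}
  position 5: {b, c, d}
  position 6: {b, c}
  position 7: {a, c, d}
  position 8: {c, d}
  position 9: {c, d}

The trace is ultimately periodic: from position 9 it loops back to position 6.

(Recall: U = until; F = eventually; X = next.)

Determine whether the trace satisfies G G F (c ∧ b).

Yes

G F (c ∧ b) holds at every position 0..9, and those are all positions ever visited, so G G F (c ∧ b) holds.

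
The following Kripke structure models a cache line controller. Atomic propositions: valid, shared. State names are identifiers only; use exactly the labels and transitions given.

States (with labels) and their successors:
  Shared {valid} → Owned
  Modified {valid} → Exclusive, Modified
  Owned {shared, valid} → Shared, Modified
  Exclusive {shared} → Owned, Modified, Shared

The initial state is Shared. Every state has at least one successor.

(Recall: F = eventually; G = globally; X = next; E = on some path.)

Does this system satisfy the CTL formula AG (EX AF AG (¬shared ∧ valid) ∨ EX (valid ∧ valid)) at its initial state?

States satisfying EX AF AG (¬shared ∧ valid) ∨ EX (valid ∧ valid): {Shared, Modified, Owned, Exclusive}.
States satisfying AG (EX AF AG (¬shared ∧ valid) ∨ EX (valid ∧ valid)): {Shared, Modified, Owned, Exclusive}.
Every state reachable from Shared satisfies EX AF AG (¬shared ∧ valid) ∨ EX (valid ∧ valid).
Shared ∈ Sat(AG (EX AF AG (¬shared ∧ valid) ∨ EX (valid ∧ valid))).

Yes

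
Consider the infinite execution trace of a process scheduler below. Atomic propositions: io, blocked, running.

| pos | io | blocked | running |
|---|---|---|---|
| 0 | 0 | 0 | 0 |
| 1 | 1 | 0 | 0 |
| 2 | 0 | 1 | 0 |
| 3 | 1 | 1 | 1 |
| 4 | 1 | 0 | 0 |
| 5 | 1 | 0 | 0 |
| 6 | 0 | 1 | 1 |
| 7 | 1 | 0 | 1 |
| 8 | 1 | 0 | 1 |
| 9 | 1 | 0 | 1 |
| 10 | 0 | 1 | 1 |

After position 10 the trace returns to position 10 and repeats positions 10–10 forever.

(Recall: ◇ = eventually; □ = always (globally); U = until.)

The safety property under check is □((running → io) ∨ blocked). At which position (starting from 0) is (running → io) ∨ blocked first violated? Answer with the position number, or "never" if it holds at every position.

never

(running → io) ∨ blocked holds at every position 0..10, and those are all the positions the trace ever visits, so the invariant □((running → io) ∨ blocked) is never violated.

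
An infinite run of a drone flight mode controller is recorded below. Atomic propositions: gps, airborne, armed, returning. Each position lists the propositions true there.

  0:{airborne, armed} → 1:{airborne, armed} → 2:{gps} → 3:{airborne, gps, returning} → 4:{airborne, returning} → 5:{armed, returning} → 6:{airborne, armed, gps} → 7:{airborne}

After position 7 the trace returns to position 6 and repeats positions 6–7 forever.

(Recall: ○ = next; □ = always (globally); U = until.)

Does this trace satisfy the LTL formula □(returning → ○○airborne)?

Does not hold

returning → ○○airborne must hold at every position from 0 onward. It fails at position 3, so □(returning → ○○airborne) is false.
Positions where returning holds: 3, 4, 5.
Check ○○airborne at each: 3→fails, 4→ok, 5→ok.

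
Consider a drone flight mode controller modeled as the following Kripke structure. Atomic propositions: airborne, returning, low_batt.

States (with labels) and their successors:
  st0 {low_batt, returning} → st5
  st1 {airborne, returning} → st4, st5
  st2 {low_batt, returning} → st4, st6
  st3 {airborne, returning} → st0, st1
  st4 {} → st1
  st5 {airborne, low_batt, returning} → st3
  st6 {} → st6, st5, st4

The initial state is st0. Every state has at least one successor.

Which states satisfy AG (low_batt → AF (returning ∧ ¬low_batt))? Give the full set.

States satisfying low_batt → AF (returning ∧ ¬low_batt): {st0, st1, st3, st4, st5, st6}.
States satisfying AG (low_batt → AF (returning ∧ ¬low_batt)): {st0, st1, st3, st4, st5, st6}.

{st0, st1, st3, st4, st5, st6}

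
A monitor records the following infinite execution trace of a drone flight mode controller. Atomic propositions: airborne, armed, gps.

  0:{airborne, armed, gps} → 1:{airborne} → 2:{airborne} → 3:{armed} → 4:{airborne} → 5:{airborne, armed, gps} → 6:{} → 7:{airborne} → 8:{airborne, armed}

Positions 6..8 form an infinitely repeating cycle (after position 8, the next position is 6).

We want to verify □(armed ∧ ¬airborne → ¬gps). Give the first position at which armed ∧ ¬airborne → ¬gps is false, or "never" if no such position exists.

armed ∧ ¬airborne → ¬gps holds at every position 0..8, and those are all the positions the trace ever visits, so the invariant □(armed ∧ ¬airborne → ¬gps) is never violated.

never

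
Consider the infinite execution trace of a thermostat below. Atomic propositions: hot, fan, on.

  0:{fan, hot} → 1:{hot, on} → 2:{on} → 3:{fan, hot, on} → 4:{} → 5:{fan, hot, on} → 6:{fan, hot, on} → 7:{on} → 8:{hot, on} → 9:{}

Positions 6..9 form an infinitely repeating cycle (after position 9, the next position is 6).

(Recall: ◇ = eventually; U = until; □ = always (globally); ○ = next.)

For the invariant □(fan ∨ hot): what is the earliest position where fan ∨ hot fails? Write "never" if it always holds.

2

Check fan ∨ hot at each position in order: 0 ✓, 1 ✓.
At position 2 the labels are {on}, so fan ∨ hot is false there. This is the first violation.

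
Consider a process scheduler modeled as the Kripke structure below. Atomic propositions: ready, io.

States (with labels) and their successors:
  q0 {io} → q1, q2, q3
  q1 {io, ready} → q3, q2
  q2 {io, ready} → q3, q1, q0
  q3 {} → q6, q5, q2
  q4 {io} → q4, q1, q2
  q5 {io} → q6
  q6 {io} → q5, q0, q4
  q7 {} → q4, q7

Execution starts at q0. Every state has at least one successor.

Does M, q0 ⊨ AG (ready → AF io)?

Yes

States satisfying ready → AF io: {q0, q1, q2, q3, q4, q5, q6, q7}.
States satisfying AG (ready → AF io): {q0, q1, q2, q3, q4, q5, q6, q7}.
Every state reachable from q0 satisfies ready → AF io.
q0 ∈ Sat(AG (ready → AF io)).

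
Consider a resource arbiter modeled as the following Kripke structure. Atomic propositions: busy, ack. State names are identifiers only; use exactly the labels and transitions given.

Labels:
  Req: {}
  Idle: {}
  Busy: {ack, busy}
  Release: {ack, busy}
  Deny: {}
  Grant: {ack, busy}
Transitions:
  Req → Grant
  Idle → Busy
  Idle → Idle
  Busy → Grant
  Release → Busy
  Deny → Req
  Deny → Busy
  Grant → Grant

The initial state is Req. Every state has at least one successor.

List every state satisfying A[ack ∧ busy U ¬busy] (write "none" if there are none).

States satisfying ack ∧ busy: {Busy, Release, Grant}.
States satisfying ¬busy: {Req, Idle, Deny}.
States satisfying A[ack ∧ busy U ¬busy]: {Req, Idle, Deny}.

{Req, Idle, Deny}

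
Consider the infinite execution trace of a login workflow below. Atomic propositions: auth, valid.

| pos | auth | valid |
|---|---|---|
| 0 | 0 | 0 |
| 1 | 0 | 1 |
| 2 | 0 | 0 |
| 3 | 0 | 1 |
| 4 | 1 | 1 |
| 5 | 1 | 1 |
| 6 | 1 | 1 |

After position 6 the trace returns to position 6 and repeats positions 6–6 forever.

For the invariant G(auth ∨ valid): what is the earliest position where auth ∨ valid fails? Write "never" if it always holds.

At position 0 the labels are {}, so auth ∨ valid is false there. This is the first violation.

0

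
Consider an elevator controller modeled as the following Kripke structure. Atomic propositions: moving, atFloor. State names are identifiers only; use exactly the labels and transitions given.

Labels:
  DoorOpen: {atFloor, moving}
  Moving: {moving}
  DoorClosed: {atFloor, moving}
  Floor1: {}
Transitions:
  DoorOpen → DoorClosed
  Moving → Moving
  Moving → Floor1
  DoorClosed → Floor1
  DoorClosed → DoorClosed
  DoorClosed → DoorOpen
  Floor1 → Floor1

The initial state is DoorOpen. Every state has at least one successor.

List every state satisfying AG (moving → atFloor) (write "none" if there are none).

{DoorOpen, DoorClosed, Floor1}

States satisfying moving → atFloor: {DoorOpen, DoorClosed, Floor1}.
States satisfying AG (moving → atFloor): {DoorOpen, DoorClosed, Floor1}.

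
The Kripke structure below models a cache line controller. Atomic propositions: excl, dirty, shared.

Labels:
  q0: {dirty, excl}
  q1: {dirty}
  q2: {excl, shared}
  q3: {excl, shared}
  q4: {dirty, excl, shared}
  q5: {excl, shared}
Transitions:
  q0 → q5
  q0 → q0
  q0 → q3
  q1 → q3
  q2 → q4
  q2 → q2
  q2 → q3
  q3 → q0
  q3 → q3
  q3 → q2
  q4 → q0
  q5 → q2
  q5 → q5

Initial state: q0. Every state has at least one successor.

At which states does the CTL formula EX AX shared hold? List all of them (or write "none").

States satisfying AX shared: {q1, q2, q5}.
States satisfying EX AX shared: {q0, q2, q3, q5}.

{q0, q2, q3, q5}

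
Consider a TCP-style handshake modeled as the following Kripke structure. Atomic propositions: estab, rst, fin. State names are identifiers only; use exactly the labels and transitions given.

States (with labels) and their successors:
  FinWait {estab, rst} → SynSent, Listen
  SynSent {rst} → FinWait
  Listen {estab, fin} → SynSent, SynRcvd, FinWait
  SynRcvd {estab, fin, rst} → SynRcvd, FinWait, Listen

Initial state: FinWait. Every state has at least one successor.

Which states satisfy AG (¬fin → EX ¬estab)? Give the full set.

States satisfying ¬fin → EX ¬estab: {FinWait, Listen, SynRcvd}.
States satisfying AG (¬fin → EX ¬estab): ∅.

none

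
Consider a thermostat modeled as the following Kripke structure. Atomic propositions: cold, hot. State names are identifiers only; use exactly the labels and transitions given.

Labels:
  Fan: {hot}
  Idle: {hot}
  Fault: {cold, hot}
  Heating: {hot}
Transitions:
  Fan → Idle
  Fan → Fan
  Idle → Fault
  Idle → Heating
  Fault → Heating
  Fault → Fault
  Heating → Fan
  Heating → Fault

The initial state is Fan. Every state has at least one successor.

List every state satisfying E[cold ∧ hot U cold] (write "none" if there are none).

States satisfying cold ∧ hot: {Fault}.
States satisfying cold: {Fault}.
States satisfying E[cold ∧ hot U cold]: {Fault}.

{Fault}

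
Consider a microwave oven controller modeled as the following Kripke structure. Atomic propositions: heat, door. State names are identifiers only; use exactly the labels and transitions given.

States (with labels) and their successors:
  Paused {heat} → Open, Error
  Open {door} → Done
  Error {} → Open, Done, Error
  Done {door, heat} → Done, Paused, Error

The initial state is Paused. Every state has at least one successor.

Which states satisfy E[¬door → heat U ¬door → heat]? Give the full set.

{Paused, Open, Done}

States satisfying ¬door → heat: {Paused, Open, Done}.
States satisfying E[¬door → heat U ¬door → heat]: {Paused, Open, Done}.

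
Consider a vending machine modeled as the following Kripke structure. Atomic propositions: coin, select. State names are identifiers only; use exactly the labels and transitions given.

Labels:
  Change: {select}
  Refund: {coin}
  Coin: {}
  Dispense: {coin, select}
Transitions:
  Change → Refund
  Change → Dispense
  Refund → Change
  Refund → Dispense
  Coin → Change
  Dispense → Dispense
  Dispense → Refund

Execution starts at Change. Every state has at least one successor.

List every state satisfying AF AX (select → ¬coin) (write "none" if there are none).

{Coin}

States satisfying AX (select → ¬coin): {Coin}.
States satisfying AF AX (select → ¬coin): {Coin}.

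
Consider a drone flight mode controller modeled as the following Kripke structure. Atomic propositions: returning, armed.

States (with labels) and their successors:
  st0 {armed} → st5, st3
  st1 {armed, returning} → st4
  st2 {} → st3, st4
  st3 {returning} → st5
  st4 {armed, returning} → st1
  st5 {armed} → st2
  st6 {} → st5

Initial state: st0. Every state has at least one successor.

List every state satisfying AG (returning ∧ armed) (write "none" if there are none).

{st1, st4}

States satisfying returning ∧ armed: {st1, st4}.
States satisfying AG (returning ∧ armed): {st1, st4}.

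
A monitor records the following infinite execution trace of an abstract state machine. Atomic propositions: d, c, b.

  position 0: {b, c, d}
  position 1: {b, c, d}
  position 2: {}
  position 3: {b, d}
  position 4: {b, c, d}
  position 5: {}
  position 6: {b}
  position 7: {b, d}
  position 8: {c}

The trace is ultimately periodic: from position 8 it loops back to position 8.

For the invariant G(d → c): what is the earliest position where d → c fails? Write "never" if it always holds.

3

Check d → c at each position in order: 0 ✓, 1 ✓, 2 ✓.
At position 3 the labels are {b, d}, so d → c is false there. This is the first violation.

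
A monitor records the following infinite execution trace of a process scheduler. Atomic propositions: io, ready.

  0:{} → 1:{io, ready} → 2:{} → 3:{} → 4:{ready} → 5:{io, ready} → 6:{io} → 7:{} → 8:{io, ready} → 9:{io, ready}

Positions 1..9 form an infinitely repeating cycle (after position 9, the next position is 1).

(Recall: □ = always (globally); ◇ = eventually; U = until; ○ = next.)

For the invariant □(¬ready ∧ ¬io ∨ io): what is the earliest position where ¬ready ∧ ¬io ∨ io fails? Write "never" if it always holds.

4

Check ¬ready ∧ ¬io ∨ io at each position in order: 0 ✓, 1 ✓, 2 ✓, 3 ✓.
At position 4 the labels are {ready}, so ¬ready ∧ ¬io ∨ io is false there. This is the first violation.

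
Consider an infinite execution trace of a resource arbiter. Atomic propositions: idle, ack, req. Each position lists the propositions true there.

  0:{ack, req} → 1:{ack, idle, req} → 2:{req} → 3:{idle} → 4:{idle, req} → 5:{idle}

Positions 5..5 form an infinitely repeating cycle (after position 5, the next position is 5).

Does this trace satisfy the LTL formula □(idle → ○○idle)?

idle → ○○idle holds at every position 0..5, and those are all positions ever visited, so □(idle → ○○idle) holds.
Positions where idle holds: 1, 3, 4, 5.
Check ○○idle at each: 1→ok, 3→ok, 4→ok, 5→ok.

Holds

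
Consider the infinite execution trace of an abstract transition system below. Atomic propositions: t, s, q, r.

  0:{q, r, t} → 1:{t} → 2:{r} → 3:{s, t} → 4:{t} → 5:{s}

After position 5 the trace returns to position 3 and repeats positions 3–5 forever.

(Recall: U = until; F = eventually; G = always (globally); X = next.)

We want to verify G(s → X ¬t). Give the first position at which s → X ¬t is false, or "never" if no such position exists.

3

Check s → X ¬t at each position in order: 0 ✓, 1 ✓, 2 ✓.
At position 3 the labels are {s, t} and the next position 4 has {t}, so s → X ¬t is false there. This is the first violation.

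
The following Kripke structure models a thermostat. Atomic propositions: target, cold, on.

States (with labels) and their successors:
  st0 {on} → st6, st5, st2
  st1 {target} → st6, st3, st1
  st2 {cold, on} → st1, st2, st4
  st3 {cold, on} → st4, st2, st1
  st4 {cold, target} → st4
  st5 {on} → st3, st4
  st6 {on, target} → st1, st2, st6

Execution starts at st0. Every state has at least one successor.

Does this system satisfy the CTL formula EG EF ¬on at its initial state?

States satisfying EF ¬on: {st0, st1, st2, st3, st4, st5, st6}.
States satisfying EG EF ¬on: {st0, st1, st2, st3, st4, st5, st6}.
st0 ∈ Sat(EG EF ¬on).

Satisfied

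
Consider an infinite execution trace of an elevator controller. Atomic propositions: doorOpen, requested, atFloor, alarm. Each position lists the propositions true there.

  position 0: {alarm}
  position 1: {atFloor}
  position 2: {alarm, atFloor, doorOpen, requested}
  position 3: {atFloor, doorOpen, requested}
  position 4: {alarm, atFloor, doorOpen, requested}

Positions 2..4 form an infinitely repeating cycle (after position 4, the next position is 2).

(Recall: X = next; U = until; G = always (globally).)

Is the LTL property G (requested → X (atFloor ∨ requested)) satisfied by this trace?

requested → X (atFloor ∨ requested) holds at every position 0..4, and those are all positions ever visited, so G (requested → X (atFloor ∨ requested)) holds.
Positions where requested holds: 2, 3, 4.
Check X (atFloor ∨ requested) at each: 2→ok, 3→ok, 4→ok.

Holds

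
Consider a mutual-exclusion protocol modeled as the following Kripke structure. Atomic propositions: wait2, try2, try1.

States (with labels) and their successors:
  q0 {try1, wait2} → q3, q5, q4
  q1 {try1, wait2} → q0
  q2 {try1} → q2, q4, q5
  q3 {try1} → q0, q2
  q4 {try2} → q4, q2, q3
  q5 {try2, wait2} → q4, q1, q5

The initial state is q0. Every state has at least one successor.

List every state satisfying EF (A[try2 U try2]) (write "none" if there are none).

States satisfying A[try2 U try2]: {q4, q5}.
States satisfying EF (A[try2 U try2]): {q0, q1, q2, q3, q4, q5}.

{q0, q1, q2, q3, q4, q5}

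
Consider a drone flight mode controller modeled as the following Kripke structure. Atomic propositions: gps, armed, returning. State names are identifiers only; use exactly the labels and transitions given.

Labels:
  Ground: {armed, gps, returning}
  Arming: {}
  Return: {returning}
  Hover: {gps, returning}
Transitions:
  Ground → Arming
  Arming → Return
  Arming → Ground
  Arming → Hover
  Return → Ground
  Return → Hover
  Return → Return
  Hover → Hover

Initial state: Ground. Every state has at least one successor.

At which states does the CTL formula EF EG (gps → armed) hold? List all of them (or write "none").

{Ground, Arming, Return}

States satisfying EG (gps → armed): {Ground, Arming, Return}.
States satisfying EF EG (gps → armed): {Ground, Arming, Return}.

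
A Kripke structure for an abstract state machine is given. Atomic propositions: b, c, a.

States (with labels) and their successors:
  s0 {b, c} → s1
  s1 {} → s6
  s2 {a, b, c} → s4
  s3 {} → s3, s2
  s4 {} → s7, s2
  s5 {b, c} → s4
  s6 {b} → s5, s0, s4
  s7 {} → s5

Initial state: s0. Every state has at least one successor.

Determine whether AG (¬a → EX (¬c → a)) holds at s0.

No

States satisfying ¬a → EX (¬c → a): {s2, s3, s4, s6, s7}.
States satisfying AG (¬a → EX (¬c → a)): ∅.
s0 is reachable from s0 and violates ¬a → EX (¬c → a), so AG fails at s0.
s0 ∉ Sat(AG (¬a → EX (¬c → a))).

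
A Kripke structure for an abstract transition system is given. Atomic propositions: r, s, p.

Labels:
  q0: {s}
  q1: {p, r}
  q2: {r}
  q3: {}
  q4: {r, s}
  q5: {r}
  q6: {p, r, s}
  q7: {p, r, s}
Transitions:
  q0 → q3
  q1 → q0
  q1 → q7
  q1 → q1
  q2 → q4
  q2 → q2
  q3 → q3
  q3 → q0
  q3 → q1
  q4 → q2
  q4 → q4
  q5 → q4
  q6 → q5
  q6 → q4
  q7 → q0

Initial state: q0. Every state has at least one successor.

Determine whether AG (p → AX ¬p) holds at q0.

Does not hold

States satisfying p → AX ¬p: {q0, q2, q3, q4, q5, q6, q7}.
States satisfying AG (p → AX ¬p): {q2, q4, q5, q6}.
q1 is reachable from q0 and violates p → AX ¬p, so AG fails at q0.
q0 ∉ Sat(AG (p → AX ¬p)).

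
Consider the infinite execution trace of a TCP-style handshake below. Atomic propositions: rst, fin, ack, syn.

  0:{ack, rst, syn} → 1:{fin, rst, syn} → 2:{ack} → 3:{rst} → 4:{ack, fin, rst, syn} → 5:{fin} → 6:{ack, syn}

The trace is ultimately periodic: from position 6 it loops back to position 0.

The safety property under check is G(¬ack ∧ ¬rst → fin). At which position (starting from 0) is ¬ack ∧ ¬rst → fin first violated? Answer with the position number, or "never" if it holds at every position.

¬ack ∧ ¬rst → fin holds at every position 0..6, and those are all the positions the trace ever visits, so the invariant G(¬ack ∧ ¬rst → fin) is never violated.

never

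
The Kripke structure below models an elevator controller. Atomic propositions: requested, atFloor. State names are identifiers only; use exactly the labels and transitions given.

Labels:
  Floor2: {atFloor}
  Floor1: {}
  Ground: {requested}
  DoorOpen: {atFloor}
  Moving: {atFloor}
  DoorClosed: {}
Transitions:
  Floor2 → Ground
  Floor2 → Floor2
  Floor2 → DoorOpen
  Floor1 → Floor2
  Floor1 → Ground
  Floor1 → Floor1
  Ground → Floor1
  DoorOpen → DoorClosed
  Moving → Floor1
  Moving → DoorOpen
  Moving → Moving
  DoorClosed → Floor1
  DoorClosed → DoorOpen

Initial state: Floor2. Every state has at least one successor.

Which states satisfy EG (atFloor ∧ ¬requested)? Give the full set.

States satisfying atFloor ∧ ¬requested: {Floor2, DoorOpen, Moving}.
States satisfying EG (atFloor ∧ ¬requested): {Floor2, Moving}.

{Floor2, Moving}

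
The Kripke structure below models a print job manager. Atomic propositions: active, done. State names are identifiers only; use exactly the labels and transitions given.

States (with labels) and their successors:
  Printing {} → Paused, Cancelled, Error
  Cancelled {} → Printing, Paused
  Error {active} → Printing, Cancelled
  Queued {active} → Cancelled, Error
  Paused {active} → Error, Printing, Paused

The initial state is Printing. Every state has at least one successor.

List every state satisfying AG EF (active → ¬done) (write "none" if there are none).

{Printing, Cancelled, Error, Queued, Paused}

States satisfying EF (active → ¬done): {Printing, Cancelled, Error, Queued, Paused}.
States satisfying AG EF (active → ¬done): {Printing, Cancelled, Error, Queued, Paused}.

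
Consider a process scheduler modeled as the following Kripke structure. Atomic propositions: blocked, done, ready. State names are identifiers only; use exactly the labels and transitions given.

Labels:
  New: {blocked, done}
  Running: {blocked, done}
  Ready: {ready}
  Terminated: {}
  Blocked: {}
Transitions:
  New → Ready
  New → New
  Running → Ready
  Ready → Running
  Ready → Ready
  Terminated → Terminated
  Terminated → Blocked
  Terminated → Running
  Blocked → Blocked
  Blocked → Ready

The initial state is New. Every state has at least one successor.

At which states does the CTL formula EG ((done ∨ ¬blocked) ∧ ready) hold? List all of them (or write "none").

States satisfying (done ∨ ¬blocked) ∧ ready: {Ready}.
States satisfying EG ((done ∨ ¬blocked) ∧ ready): {Ready}.

{Ready}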